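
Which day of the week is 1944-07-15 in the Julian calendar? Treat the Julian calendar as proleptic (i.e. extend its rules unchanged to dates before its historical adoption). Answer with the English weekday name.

Friday

This is JDN 2431300 (28 July 1944 Gregorian).
2431300 ≡ 4 (mod 7); counting from Monday = 0 gives Friday.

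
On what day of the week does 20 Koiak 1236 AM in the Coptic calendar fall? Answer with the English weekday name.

In the proleptic Gregorian calendar this is 27 December 1519 (JDN 2276223).
Since JDN mod 7 = 5 (0 = Monday), the day is Saturday.

Saturday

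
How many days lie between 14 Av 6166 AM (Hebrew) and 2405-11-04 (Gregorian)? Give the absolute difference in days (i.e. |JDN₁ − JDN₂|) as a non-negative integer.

First date → JDN 2600044; second date → JDN 2599776.
The interval is |2600044 − 2599776| = 268 days.

268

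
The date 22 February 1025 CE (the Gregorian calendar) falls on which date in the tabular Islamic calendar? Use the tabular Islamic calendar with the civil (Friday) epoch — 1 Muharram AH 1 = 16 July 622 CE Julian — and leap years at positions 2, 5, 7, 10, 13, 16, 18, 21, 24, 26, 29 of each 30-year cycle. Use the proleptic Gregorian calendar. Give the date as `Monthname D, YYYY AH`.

Both dates share Julian Day Number 2095486; in the tabular Islamic calendar that is 14 Dhu al-Hijjah 415 AH.

Dhu al-Hijjah 14, 415 AH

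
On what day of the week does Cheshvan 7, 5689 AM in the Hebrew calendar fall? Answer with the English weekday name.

Sunday

Equivalently 21 October 1928 Gregorian, JDN 2425541.
Since JDN mod 7 = 6 (0 = Monday), the day is Sunday.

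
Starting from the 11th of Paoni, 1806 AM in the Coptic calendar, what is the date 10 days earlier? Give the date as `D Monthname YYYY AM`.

Counting 10 days back from JDN 2484586 reaches JDN 2484576, which is 1 Paoni 1806 AM.

1 Paoni 1806 AM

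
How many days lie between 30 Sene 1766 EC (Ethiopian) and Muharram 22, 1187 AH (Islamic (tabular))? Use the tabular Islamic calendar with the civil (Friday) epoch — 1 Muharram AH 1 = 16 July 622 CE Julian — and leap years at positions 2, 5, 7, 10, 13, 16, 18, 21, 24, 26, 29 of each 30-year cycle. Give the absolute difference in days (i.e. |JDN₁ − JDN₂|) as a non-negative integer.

446

JDN of the first date = 2369186.
JDN of the second date = 2368740.
|2368740 − 2369186| = 446.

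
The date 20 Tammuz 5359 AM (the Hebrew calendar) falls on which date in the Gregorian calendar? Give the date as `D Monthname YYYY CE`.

Julian Day Number of the source date = 2305276.
Converting JDN 2305276 to the Gregorian calendar gives 13 July 1599 CE.

13 July 1599 CE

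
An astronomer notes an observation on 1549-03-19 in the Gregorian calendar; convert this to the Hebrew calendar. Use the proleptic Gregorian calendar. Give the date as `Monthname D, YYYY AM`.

Adar II 9, 5309 AM

Both dates share Julian Day Number 2286898; in the Hebrew calendar that is 9 Adar II 5309 AM.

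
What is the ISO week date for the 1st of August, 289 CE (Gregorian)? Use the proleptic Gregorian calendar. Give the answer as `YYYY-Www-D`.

0289-W31-4

The weekday is Thursday (ISO weekday 4).
That Thursday belongs to ISO week 31 of ISO year 289.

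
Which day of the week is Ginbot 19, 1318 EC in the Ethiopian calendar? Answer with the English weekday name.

In the proleptic Gregorian calendar this is 22 May 1326 (JDN 2205513).
2205513 ≡ 2 (mod 7); counting from Monday = 0 gives Wednesday.

Wednesday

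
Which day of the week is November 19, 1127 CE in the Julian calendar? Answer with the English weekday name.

This is JDN 2133017 (26 November 1127 Gregorian).
JDN 2133017 mod 7 = 5, and JDN 0 was a Monday, so this is a Saturday.

Saturday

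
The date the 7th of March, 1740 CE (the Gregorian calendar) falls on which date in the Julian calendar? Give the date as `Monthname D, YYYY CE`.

The Julian–Gregorian offset here is 11 days (Julian trailing).
7 March 1740 Gregorian − 11 days → 25 February 1740 Julian.

February 25, 1740 CE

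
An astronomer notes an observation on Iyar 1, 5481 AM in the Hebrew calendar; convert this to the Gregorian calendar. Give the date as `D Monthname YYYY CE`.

28 April 1721 CE

Both dates share Julian Day Number 2349760; in the Gregorian calendar that is 28 April 1721 CE.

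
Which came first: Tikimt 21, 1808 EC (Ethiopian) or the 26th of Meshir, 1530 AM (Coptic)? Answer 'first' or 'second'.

second

Converting both to JDN: 2384278 vs 2383672; the smaller is the second.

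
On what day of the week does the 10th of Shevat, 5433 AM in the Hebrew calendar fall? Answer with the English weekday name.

Equivalently 27 January 1673 Gregorian, JDN 2332138.
JDN 2332138 mod 7 = 4, and JDN 0 was a Monday, so this is a Friday.

Friday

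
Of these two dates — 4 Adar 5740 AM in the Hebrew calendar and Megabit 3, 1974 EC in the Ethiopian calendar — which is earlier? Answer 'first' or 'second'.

first

First date → JDN 2444291; second date → JDN 2445041.
JDN 2444291 < JDN 2445041, so the first date is earlier.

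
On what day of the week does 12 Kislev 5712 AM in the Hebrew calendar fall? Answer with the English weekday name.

In the Gregorian calendar this is 11 December 1951 (JDN 2433992).
2433992 ≡ 1 (mod 7); counting from Monday = 0 gives Tuesday.

Tuesday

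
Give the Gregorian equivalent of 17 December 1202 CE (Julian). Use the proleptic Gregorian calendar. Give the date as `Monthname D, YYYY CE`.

December 24, 1202 CE

For dates in this range the Gregorian date is 7 days ahead of the Julian.
17 December 1202 Julian + 7 days → 24 December 1202 Gregorian.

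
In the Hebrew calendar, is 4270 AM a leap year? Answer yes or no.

Hebrew year 4270 is year 14 of its 19-year Metonic cycle; leap years are at positions 3, 6, 8, 11, 14, 17, 19, so it is a leap year (13 months).

yes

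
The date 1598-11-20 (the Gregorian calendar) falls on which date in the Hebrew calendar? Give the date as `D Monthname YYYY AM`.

Julian Day Number of the source date = 2305041.
Converting JDN 2305041 to the Hebrew calendar gives 21 Cheshvan 5359 AM.

21 Cheshvan 5359 AM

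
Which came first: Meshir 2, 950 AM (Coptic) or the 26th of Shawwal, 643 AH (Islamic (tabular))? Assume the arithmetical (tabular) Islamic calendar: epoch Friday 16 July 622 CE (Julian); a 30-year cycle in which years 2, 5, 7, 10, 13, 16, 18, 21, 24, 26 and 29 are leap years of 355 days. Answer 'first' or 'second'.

First date → JDN 2171803; second date → JDN 2176234.
JDN 2171803 < JDN 2176234, so the first date is earlier.

first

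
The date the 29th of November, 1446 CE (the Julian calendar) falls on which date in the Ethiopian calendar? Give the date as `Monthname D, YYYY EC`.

Tahsas 3, 1439 EC

The source date corresponds to 8 December 1446 in the proleptic Gregorian calendar (JDN 2249542).
That day falls on 3 Tahsas 1439 EC in the Ethiopian calendar.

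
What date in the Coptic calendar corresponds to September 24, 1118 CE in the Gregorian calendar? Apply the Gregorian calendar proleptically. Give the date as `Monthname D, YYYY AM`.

Both dates share Julian Day Number 2129667; in the Coptic calendar that is 20 Thout 835 AM.

Thout 20, 835 AM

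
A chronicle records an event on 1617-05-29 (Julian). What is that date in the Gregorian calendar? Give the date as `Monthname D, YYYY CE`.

June 8, 1617 CE

At this point the Julian calendar is 10 days behind the Gregorian.
29 May 1617 Julian + 10 days → 8 June 1617 Gregorian.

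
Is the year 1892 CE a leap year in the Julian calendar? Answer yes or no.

1892 mod 4 = 0, so it is a leap year in the Julian calendar.

yes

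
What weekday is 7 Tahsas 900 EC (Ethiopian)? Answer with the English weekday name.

In the proleptic Gregorian calendar this is 9 December 907 (JDN 2052677).
2052677 ≡ 4 (mod 7); counting from Monday = 0 gives Friday.

Friday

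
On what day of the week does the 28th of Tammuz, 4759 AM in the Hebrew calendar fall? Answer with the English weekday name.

This is JDN 2086138 (20 July 999 Gregorian).
2086138 ≡ 5 (mod 7); counting from Monday = 0 gives Saturday.

Saturday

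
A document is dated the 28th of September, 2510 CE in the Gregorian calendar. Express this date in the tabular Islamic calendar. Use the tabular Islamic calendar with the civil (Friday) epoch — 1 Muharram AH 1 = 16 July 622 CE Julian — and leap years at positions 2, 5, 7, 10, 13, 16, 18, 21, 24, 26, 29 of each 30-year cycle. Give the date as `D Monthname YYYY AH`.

Both dates share Julian Day Number 2638089; in the tabular Islamic calendar that is 22 Safar 1947 AH.

22 Safar 1947 AH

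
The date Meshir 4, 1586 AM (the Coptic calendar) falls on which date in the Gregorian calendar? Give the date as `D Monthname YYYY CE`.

Julian Day Number of the source date = 2404104.
Converting JDN 2404104 to the Gregorian calendar gives 10 February 1870 CE.

10 February 1870 CE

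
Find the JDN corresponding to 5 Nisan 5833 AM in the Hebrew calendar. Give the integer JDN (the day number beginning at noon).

In the Gregorian calendar the same day is 12 April 2073.
JDN 2299161 is 15 October 1582 CE (Gregorian); the target day is +179149 days from there, so JDN = 2478310.

2478310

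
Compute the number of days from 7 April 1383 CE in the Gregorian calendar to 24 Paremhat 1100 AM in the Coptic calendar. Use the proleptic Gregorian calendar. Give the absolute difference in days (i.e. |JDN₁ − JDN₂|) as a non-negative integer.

JDN of the first date = 2226287.
JDN of the second date = 2226643.
|2226643 − 2226287| = 356.

356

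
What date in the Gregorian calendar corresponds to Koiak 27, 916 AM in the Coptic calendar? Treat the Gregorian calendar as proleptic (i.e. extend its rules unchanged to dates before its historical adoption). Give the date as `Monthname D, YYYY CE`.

Both dates share Julian Day Number 2159350; in the Gregorian calendar that is 31 December 1199 CE.

December 31, 1199 CE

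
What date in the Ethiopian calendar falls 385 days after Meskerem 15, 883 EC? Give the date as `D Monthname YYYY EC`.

Counting 385 days forward from JDN 2046385 reaches JDN 2046770, which is 4 Tikimt 884 EC.

4 Tikimt 884 EC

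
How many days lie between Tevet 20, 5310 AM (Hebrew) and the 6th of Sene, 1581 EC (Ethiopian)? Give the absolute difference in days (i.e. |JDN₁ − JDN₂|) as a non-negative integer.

First date → JDN 2287203; second date → JDN 2301591.
The interval is |2287203 − 2301591| = 14388 days.

14388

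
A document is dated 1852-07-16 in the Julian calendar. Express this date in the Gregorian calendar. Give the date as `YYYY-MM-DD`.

1852-07-28

The Julian–Gregorian offset here is 12 days (Julian trailing).
16 July 1852 Julian + 12 days → 28 July 1852 Gregorian.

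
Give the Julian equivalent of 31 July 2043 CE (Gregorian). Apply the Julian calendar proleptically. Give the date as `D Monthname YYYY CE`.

The Julian–Gregorian offset here is 13 days (Julian trailing).
31 July 2043 Gregorian − 13 days → 18 July 2043 Julian.

18 July 2043 CE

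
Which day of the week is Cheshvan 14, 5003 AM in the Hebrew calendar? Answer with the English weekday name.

Friday

Equivalently 17 October 1242 Gregorian, JDN 2174981.
Since JDN mod 7 = 4 (0 = Monday), the day is Friday.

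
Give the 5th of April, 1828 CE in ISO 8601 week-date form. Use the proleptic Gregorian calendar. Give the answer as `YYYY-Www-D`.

1828-W14-6

The weekday is Saturday (ISO weekday 6).
That Saturday belongs to ISO week 14 of ISO year 1828.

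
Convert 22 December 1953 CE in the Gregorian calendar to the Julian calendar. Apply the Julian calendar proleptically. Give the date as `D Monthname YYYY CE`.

9 December 1953 CE

At this point the Julian calendar is 13 days behind the Gregorian.
22 December 1953 Gregorian − 13 days → 9 December 1953 Julian.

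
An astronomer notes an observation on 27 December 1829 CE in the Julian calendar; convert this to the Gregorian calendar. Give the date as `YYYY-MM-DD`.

1830-01-08

At this point the Julian calendar is 12 days behind the Gregorian.
27 December 1829 Julian + 12 days → 8 January 1830 Gregorian.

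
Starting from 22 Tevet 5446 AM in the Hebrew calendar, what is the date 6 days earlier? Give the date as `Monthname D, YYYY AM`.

The starting date is JDN 2336877; 2336877 − 6 = 2336871.
JDN 2336871 corresponds to Tevet 16, 5446 AM.

Tevet 16, 5446 AM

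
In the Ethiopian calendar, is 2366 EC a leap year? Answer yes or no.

no

2366 mod 4 = 2; in the Ethiopian calendar a year is leap when year mod 4 = 3, so it is a common year.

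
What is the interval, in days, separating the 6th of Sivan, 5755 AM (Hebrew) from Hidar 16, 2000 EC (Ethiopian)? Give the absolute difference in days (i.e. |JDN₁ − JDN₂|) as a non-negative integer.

4558

JDN of the first date = 2449873.
JDN of the second date = 2454431.
|2454431 − 2449873| = 4558.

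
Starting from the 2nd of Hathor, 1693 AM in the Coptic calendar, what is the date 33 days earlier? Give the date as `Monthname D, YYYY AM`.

Counting 33 days back from JDN 2443094 reaches JDN 2443061, which is Thout 29, 1693 AM.

Thout 29, 1693 AM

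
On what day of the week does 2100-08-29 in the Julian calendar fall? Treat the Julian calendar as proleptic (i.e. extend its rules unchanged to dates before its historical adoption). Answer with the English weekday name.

In the Gregorian calendar this is 12 September 2100 (JDN 2488324).
2488324 ≡ 6 (mod 7); counting from Monday = 0 gives Sunday.

Sunday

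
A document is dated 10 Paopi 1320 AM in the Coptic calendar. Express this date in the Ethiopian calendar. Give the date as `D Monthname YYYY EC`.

Julian Day Number of the source date = 2306834.
Converting JDN 2306834 to the Ethiopian calendar gives 10 Tikimt 1596 EC.

10 Tikimt 1596 EC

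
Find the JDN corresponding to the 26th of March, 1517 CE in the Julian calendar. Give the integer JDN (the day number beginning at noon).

2275227

Equivalently 5 April 1517 (proleptic Gregorian).
JDN 2299161 is 15 October 1582 CE (Gregorian); the target day is −23934 days from there, so JDN = 2275227.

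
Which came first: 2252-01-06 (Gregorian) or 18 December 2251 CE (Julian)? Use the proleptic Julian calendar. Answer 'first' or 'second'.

First date → JDN 2543591; second date → JDN 2543587.
JDN 2543587 < JDN 2543591, so the second date is earlier.

second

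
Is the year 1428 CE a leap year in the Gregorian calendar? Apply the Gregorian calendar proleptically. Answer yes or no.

1428 is divisible by 4 and not by 100, so it is a leap year.

yes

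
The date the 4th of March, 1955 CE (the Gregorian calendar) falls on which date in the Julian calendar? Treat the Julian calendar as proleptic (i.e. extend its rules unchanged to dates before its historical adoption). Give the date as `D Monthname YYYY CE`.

19 February 1955 CE

For dates in this range the Gregorian date is 13 days ahead of the Julian.
4 March 1955 Gregorian − 13 days → 19 February 1955 Julian.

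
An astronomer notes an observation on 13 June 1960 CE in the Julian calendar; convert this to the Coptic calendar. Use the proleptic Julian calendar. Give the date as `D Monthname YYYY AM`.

Julian Day Number of the source date = 2437112.
Converting JDN 2437112 to the Coptic calendar gives 19 Paoni 1676 AM.

19 Paoni 1676 AM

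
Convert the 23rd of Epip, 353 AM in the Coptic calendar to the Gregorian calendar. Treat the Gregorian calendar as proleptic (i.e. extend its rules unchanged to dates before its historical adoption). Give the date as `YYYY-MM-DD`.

Both dates share Julian Day Number 1953920; in the Gregorian calendar that is 20 July 637 CE.

0637-07-20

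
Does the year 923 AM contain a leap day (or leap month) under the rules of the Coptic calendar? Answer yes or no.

yes

923 mod 4 = 3; in the Coptic calendar a year is leap when year mod 4 = 3, so it is a leap year.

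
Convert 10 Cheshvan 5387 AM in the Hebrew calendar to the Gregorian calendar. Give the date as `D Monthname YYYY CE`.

Both dates share Julian Day Number 2315247; in the Gregorian calendar that is 30 October 1626 CE.

30 October 1626 CE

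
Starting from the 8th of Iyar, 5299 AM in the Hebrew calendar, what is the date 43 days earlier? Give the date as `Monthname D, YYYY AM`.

Adar II 24, 5299 AM

The starting date is JDN 2283293; 2283293 − 43 = 2283250.
JDN 2283250 corresponds to Adar II 24, 5299 AM.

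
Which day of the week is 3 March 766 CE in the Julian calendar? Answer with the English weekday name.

Monday

This is JDN 2000901 (7 March 766 Gregorian).
JDN 2000901 mod 7 = 0, and JDN 0 was a Monday, so this is a Monday.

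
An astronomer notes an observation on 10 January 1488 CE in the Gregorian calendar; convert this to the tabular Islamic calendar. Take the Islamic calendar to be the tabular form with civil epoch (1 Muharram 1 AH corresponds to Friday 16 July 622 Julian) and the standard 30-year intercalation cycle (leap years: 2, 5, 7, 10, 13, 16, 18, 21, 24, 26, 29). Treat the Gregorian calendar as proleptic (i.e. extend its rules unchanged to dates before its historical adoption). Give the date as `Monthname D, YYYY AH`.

Muharram 16, 893 AH

Both dates share Julian Day Number 2264550; in the tabular Islamic calendar that is 16 Muharram 893 AH.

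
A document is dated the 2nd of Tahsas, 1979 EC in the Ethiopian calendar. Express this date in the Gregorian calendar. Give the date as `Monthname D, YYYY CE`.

December 11, 1986 CE

Both dates share Julian Day Number 2446776; in the Gregorian calendar that is 11 December 1986 CE.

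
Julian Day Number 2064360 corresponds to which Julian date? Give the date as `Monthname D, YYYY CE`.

The proleptic Gregorian equivalent of JDN 2064360 is 4 December 939.
In the Julian calendar that day is November 29, 939 CE.

November 29, 939 CE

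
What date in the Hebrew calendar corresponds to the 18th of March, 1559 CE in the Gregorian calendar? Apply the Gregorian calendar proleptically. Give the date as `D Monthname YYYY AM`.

Julian Day Number of the source date = 2290549.
Converting JDN 2290549 to the Hebrew calendar gives 29 Adar 5319 AM.

29 Adar 5319 AM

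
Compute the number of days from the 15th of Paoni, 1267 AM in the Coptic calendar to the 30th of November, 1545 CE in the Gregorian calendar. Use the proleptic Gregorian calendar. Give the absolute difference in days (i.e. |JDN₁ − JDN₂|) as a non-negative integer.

2027

First date → JDN 2287720; second date → JDN 2285693.
The interval is |2287720 − 2285693| = 2027 days.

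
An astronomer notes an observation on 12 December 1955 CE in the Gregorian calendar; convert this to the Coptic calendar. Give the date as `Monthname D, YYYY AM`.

Koiak 2, 1672 AM

Both dates share Julian Day Number 2435454; in the Coptic calendar that is 2 Koiak 1672 AM.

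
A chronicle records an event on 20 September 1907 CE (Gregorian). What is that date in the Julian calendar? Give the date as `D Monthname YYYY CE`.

7 September 1907 CE

The Julian–Gregorian offset here is 13 days (Julian trailing).
20 September 1907 Gregorian − 13 days → 7 September 1907 Julian.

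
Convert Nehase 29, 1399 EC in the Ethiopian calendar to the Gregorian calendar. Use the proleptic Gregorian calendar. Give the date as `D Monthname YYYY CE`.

Both dates share Julian Day Number 2235198; in the Gregorian calendar that is 31 August 1407 CE.

31 August 1407 CE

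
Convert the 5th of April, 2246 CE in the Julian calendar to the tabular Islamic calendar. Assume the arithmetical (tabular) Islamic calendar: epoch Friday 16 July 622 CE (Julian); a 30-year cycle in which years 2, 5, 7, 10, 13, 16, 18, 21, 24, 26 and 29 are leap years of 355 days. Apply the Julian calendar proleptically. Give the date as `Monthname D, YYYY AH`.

Sha'ban 3, 1674 AH

Both dates share Julian Day Number 2541504; in the tabular Islamic calendar that is 3 Sha'ban 1674 AH.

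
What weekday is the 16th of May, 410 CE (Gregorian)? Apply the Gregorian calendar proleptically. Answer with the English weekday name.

Sunday

Since JDN mod 7 = 6 (0 = Monday), the day is Sunday.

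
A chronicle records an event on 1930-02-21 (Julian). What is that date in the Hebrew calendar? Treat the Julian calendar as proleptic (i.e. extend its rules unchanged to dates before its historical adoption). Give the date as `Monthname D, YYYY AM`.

Julian Day Number of the source date = 2426042.
Converting JDN 2426042 to the Hebrew calendar gives 6 Adar 5690 AM.

Adar 6, 5690 AM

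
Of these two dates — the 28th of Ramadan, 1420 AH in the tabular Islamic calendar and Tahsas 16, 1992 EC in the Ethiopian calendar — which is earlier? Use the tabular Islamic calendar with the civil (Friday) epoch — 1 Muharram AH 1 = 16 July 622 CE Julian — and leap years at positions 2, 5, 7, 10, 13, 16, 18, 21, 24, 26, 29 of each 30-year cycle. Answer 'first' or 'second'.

second

First date → JDN 2451549; second date → JDN 2451539.
JDN 2451539 < JDN 2451549, so the second date is earlier.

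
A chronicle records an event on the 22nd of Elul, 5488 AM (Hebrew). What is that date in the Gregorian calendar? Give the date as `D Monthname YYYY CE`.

27 August 1728 CE

Julian Day Number of the source date = 2352438.
Converting JDN 2352438 to the Gregorian calendar gives 27 August 1728 CE.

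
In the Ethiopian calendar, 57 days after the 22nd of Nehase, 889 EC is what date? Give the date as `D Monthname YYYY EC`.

Counting 57 days forward from JDN 2048914 reaches JDN 2048971, which is 14 Tikimt 890 EC.

14 Tikimt 890 EC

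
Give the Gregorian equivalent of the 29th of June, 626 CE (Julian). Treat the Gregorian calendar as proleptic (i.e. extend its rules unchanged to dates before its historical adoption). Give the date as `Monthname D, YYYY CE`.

July 2, 626 CE

At this point the Julian calendar is 3 days behind the Gregorian.
29 June 626 Julian + 3 days → 2 July 626 Gregorian.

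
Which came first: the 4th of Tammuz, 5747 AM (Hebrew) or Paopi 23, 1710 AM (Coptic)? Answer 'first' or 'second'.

First date → JDN 2446978; second date → JDN 2449294.
JDN 2446978 < JDN 2449294, so the first date is earlier.

first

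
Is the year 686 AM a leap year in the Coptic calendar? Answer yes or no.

686 mod 4 = 2; in the Coptic calendar a year is leap when year mod 4 = 3, so it is a common year.

no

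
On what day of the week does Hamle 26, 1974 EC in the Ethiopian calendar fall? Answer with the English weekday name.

Monday

This is JDN 2445184 (2 August 1982 Gregorian).
Since JDN mod 7 = 0 (0 = Monday), the day is Monday.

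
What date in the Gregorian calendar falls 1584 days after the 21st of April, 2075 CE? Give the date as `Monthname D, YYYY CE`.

August 22, 2079 CE

The starting date is JDN 2479049; 2479049 + 1584 = 2480633.
JDN 2480633 corresponds to August 22, 2079 CE.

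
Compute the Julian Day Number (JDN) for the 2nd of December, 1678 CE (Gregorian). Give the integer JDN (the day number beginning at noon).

2334273

JDN 2299161 is 15 October 1582 CE (Gregorian); the target day is +35112 days from there, so JDN = 2334273.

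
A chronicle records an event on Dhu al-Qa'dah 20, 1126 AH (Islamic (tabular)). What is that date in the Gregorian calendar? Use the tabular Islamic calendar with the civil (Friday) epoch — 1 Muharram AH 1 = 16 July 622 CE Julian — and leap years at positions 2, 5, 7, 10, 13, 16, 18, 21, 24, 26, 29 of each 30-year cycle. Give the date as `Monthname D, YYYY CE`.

Julian Day Number of the source date = 2347416.
Converting JDN 2347416 to the Gregorian calendar gives 27 November 1714 CE.

November 27, 1714 CE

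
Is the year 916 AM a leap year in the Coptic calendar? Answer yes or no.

916 mod 4 = 0; in the Coptic calendar a year is leap when year mod 4 = 3, so it is a common year.

no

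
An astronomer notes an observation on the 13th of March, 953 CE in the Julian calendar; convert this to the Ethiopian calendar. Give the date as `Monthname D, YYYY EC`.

Megabit 17, 945 EC

Julian Day Number of the source date = 2069213.
Converting JDN 2069213 to the Ethiopian calendar gives 17 Megabit 945 EC.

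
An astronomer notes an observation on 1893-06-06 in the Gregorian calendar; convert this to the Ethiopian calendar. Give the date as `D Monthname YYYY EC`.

30 Ginbot 1885 EC

Both dates share Julian Day Number 2412621; in the Ethiopian calendar that is 30 Ginbot 1885 EC.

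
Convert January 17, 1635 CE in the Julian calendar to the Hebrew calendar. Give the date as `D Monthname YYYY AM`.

Both dates share Julian Day Number 2318258; in the Hebrew calendar that is 8 Shevat 5395 AM.

8 Shevat 5395 AM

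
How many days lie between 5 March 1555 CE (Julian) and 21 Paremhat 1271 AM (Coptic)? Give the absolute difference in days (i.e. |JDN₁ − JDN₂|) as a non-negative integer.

First date → JDN 2289085; second date → JDN 2289097.
The interval is |2289085 − 2289097| = 12 days.

12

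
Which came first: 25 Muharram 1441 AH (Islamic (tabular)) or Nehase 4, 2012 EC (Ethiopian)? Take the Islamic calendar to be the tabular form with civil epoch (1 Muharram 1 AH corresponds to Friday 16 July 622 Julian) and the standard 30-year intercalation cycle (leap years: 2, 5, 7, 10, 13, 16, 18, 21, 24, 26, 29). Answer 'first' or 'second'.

first

The two dates have Julian Day Numbers 2458752 and 2459072 respectively.
Since 2458752 < 2459072, the first date comes first.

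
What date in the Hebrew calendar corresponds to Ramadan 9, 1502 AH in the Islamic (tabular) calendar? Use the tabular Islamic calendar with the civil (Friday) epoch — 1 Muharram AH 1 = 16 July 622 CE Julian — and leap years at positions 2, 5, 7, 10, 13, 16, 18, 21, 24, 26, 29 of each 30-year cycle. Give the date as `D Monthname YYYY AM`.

Both dates share Julian Day Number 2480588; in the Hebrew calendar that is 9 Tammuz 5839 AM.

9 Tammuz 5839 AM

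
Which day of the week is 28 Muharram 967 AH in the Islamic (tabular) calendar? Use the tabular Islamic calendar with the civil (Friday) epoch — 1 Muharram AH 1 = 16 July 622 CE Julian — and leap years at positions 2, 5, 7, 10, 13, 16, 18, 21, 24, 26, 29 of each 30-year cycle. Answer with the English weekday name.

Monday

Equivalently 9 November 1559 Gregorian, JDN 2290785.
2290785 ≡ 0 (mod 7); counting from Monday = 0 gives Monday.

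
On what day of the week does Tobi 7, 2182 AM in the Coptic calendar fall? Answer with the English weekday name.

In the Gregorian calendar this is 18 January 2466 (JDN 2621766).
2621766 ≡ 0 (mod 7); counting from Monday = 0 gives Monday.

Monday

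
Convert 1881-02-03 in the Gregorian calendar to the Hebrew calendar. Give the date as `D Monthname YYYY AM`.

4 Adar I 5641 AM

Julian Day Number of the source date = 2408115.
Converting JDN 2408115 to the Hebrew calendar gives 4 Adar I 5641 AM.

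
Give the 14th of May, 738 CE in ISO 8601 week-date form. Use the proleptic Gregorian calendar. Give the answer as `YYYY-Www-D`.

The weekday is Saturday (ISO weekday 6).
That Saturday belongs to ISO week 19 of ISO year 738.

0738-W19-6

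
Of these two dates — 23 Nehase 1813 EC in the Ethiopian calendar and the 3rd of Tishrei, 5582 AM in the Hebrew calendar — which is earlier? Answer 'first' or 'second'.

first

Converting both to JDN: 2386406 vs 2386438; the smaller is the first.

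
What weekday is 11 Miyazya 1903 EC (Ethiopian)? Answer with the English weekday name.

Wednesday

In the Gregorian calendar this is 19 April 1911 (JDN 2419146).
2419146 ≡ 2 (mod 7); counting from Monday = 0 gives Wednesday.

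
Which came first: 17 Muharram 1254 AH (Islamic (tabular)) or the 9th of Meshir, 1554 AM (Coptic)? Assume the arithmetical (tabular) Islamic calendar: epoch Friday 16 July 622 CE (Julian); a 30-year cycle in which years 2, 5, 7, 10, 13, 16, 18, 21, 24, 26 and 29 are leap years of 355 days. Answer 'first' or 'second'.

The two dates have Julian Day Numbers 2392477 and 2392421 respectively.
Since 2392421 < 2392477, the second date comes first.

second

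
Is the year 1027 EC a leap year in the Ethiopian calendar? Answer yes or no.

yes

1027 mod 4 = 3; in the Ethiopian calendar a year is leap when year mod 4 = 3, so it is a leap year.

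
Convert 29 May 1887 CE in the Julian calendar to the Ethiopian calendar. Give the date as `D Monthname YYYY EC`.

Both dates share Julian Day Number 2410433; in the Ethiopian calendar that is 4 Sene 1879 EC.

4 Sene 1879 EC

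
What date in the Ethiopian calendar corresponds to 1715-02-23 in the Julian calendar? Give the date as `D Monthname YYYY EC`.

Both dates share Julian Day Number 2347515; in the Ethiopian calendar that is 29 Yekatit 1707 EC.

29 Yekatit 1707 EC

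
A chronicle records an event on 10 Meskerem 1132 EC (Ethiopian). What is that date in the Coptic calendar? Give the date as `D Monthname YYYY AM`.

The source date corresponds to 15 September 1139 in the proleptic Gregorian calendar (JDN 2137328).
That day falls on 10 Thout 856 AM in the Coptic calendar.

10 Thout 856 AM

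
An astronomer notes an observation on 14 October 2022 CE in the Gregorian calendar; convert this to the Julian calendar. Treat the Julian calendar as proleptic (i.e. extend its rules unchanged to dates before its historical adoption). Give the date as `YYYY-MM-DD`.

The Julian–Gregorian offset here is 13 days (Julian trailing).
14 October 2022 Gregorian − 13 days → 1 October 2022 Julian.

2022-10-01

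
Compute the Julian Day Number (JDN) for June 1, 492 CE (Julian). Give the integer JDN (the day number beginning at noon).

In the proleptic Gregorian calendar the same day is 2 June 492.
JDN 2400001 is 17 November 1858 CE (Gregorian), MJD 0; the target day is −499088 days from there, so JDN = 1900913.

1900913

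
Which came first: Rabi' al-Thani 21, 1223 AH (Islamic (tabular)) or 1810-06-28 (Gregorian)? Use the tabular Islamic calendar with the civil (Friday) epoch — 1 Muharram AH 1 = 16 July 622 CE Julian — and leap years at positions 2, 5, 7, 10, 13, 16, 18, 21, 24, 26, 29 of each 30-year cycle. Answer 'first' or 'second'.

First date → JDN 2381585; second date → JDN 2382327.
JDN 2381585 < JDN 2382327, so the first date is earlier.

first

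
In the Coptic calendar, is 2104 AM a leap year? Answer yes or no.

no

2104 mod 4 = 0; in the Coptic calendar a year is leap when year mod 4 = 3, so it is a common year.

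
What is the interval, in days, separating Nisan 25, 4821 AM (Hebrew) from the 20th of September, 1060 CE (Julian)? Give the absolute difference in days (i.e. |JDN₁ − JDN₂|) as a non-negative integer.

JDN of the first date = 2108695.
JDN of the second date = 2108486.
|2108486 − 2108695| = 209.

209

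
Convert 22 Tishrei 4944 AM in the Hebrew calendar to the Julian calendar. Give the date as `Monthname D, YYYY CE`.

October 10, 1183 CE

Both dates share Julian Day Number 2153431; in the Julian calendar that is 10 October 1183 CE.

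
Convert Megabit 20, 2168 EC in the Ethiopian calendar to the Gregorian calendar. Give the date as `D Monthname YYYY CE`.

30 March 2176 CE

Julian Day Number of the source date = 2515917.
Converting JDN 2515917 to the Gregorian calendar gives 30 March 2176 CE.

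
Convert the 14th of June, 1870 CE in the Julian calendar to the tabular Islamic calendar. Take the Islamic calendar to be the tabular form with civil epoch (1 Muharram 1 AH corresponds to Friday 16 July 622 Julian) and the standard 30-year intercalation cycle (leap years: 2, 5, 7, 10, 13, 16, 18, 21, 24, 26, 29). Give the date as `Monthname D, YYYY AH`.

Rabi' al-Awwal 26, 1287 AH

Both dates share Julian Day Number 2404240; in the tabular Islamic calendar that is 26 Rabi' al-Awwal 1287 AH.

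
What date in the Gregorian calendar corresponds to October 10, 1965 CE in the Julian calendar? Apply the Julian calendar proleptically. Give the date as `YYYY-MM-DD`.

1965-10-23

The Julian–Gregorian offset here is 13 days (Julian trailing).
10 October 1965 Julian + 13 days → 23 October 1965 Gregorian.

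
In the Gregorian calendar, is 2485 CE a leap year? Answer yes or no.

no

2485 is not divisible by 4, so it is a common year.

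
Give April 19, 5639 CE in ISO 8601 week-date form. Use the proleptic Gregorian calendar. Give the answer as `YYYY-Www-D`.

5639-W16-2

The weekday is Tuesday (ISO weekday 2).
That Tuesday belongs to ISO week 16 of ISO year 5639.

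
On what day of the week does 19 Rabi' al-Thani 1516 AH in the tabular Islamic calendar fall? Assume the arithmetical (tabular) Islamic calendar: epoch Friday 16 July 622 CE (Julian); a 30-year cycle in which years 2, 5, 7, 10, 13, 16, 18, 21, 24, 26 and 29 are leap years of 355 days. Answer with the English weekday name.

Equivalently 21 September 2092 Gregorian, JDN 2485412.
JDN 2485412 mod 7 = 6, and JDN 0 was a Monday, so this is a Sunday.

Sunday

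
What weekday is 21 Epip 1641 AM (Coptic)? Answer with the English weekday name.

In the Gregorian calendar this is 28 July 1925 (JDN 2424360).
Since JDN mod 7 = 1 (0 = Monday), the day is Tuesday.

Tuesday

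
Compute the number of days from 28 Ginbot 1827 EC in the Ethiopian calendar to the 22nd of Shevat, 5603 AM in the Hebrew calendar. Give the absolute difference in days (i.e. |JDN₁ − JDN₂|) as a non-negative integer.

2790

First date → JDN 2391434; second date → JDN 2394224.
The interval is |2391434 − 2394224| = 2790 days.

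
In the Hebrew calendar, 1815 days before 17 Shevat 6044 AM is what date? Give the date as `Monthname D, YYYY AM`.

Adar 2, 6039 AM

Counting 1815 days back from JDN 2555308 reaches JDN 2553493, which is Adar 2, 6039 AM.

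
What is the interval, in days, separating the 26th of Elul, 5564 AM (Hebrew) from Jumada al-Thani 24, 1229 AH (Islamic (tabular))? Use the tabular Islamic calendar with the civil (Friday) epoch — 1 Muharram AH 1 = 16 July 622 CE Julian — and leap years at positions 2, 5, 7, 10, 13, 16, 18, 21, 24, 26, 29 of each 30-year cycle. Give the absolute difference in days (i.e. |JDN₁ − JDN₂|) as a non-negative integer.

3571

First date → JDN 2380202; second date → JDN 2383773.
The interval is |2380202 − 2383773| = 3571 days.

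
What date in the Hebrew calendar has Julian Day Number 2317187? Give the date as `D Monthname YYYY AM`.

JDN 2317187 is 21 February 1632 in the Gregorian calendar.
In the Hebrew calendar that day is 29 Shevat 5392 AM.

29 Shevat 5392 AM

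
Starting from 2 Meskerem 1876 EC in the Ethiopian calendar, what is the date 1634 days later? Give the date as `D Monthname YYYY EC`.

25 Yekatit 1880 EC

JDN of 2 Meskerem 1876 EC = 2409066.
2409066 + 1634 = 2410700.
JDN 2410700 in the Ethiopian calendar is 25 Yekatit 1880 EC.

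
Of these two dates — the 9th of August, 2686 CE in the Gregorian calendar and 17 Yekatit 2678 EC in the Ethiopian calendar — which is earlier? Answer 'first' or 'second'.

second

The two dates have Julian Day Numbers 2702322 and 2702161 respectively.
Since 2702161 < 2702322, the second date comes first.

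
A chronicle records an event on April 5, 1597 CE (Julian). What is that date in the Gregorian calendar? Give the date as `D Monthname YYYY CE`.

15 April 1597 CE

The Julian–Gregorian offset here is 10 days (Julian trailing).
5 April 1597 Julian + 10 days → 15 April 1597 Gregorian.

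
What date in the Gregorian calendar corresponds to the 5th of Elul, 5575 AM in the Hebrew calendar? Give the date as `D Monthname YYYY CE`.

10 September 1815 CE

Julian Day Number of the source date = 2384227.
Converting JDN 2384227 to the Gregorian calendar gives 10 September 1815 CE.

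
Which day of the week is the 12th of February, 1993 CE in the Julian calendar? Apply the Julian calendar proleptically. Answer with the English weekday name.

Equivalently 25 February 1993 Gregorian, JDN 2449044.
2449044 ≡ 3 (mod 7); counting from Monday = 0 gives Thursday.

Thursday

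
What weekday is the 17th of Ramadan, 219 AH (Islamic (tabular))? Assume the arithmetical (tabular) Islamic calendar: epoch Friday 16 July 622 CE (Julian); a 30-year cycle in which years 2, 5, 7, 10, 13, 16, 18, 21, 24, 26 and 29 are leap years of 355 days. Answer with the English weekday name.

In the proleptic Gregorian calendar this is 29 September 834 (JDN 2025944).
2025944 ≡ 4 (mod 7); counting from Monday = 0 gives Friday.

Friday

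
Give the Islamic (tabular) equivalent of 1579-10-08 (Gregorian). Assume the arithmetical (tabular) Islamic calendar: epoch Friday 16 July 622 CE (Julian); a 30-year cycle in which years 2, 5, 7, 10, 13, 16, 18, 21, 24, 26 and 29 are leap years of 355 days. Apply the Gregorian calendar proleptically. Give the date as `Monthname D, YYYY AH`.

Julian Day Number of the source date = 2298058.
Converting JDN 2298058 to the tabular Islamic calendar gives 6 Sha'ban 987 AH.

Sha'ban 6, 987 AH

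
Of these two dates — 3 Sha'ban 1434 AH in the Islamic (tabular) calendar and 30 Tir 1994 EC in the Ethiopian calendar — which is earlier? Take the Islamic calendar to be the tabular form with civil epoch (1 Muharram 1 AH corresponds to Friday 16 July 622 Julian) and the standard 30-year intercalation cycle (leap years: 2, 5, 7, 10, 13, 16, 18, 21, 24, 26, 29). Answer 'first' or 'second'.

second

Converting both to JDN: 2456456 vs 2452313; the smaller is the second.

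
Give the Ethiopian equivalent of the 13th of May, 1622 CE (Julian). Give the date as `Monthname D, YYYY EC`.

The source date corresponds to 23 May 1622 in the Gregorian calendar (JDN 2313626).
That day falls on 18 Ginbot 1614 EC in the Ethiopian calendar.

Ginbot 18, 1614 EC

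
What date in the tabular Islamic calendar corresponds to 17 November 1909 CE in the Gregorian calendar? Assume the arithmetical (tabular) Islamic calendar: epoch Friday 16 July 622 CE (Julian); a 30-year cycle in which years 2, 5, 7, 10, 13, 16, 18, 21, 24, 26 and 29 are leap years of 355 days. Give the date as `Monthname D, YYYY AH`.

Dhu al-Qa'dah 4, 1327 AH

Julian Day Number of the source date = 2418628.
Converting JDN 2418628 to the tabular Islamic calendar gives 4 Dhu al-Qa'dah 1327 AH.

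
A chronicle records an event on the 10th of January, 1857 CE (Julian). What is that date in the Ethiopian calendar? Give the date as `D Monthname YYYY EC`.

15 Tir 1849 EC

Julian Day Number of the source date = 2399337.
Converting JDN 2399337 to the Ethiopian calendar gives 15 Tir 1849 EC.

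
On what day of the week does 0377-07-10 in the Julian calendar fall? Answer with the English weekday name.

Monday

Equivalently 11 July 377 Gregorian, JDN 1858948.
1858948 ≡ 0 (mod 7); counting from Monday = 0 gives Monday.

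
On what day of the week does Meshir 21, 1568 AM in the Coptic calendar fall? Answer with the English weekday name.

This is JDN 2397547 (28 February 1852 Gregorian).
2397547 ≡ 5 (mod 7); counting from Monday = 0 gives Saturday.

Saturday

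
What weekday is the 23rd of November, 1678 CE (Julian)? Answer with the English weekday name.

In the Gregorian calendar this is 3 December 1678 (JDN 2334274).
JDN 2334274 mod 7 = 5, and JDN 0 was a Monday, so this is a Saturday.

Saturday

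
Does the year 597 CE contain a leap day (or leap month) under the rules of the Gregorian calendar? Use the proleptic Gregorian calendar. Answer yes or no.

no

597 is not divisible by 4, so it is a common year.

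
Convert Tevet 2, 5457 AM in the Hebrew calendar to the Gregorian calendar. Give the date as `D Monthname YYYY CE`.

26 December 1696 CE

Both dates share Julian Day Number 2340872; in the Gregorian calendar that is 26 December 1696 CE.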